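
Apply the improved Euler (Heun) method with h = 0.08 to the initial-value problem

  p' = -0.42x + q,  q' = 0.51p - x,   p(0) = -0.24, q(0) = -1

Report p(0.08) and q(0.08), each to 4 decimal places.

Heun on (p,q): k1 = f(x_n, state_n); k2 = f(x_n + h, state_n + h·k1); state_{n+1} = state_n + (h/2)·(k1 + k2).
0.000000: (-0.240000, -1.000000)
  k1 = (-1.000000, -0.122400)
  predictor → (-0.320000, -1.009792)
  k2 = (-1.043392, -0.243200)
  → (-0.321736, -1.014624)
(p(0.08), q(0.08)) ≈ (-0.3217, -1.0146)

-0.3217, -1.0146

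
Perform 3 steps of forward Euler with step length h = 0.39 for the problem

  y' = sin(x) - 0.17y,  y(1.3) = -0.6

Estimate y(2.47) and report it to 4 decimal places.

Euler: y_{n+1} = y_n + h·f(x_n, y_n).
x=1.300000, y=-0.600000: f=1.065558 → y ← -0.600000 + 0.39·1.065558 = -0.184432
x=1.690000, y=-0.184432: f=1.024257 → y ← -0.184432 + 0.39·1.024257 = 0.215028
x=2.080000, y=0.215028: f=0.836578 → y ← 0.215028 + 0.39·0.836578 = 0.541293
y(2.47) ≈ 0.5413

0.5413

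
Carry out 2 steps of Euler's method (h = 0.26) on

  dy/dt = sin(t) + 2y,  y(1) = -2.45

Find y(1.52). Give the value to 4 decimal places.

Euler: y_{n+1} = y_n + h·f(t_n, y_n).
t=1.000000, y=-2.450000: f=-4.058529 → y ← -2.450000 + 0.26·(-4.058529) = -3.505218
t=1.260000, y=-3.505218: f=-6.058345 → y ← -3.505218 + 0.26·(-6.058345) = -5.080387
y(1.52) ≈ -5.0804

-5.0804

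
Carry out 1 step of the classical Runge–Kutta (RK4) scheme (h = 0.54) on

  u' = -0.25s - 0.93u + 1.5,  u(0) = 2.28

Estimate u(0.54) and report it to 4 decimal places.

RK4: k1 = f(s_n, u_n); k2 = f(s_n + h/2, u_n + (h/2)·k1); k3 = f(s_n + h/2, u_n + (h/2)·k2); k4 = f(s_n + h, u_n + h·k3); u_{n+1} = u_n + (h/6)·(k1 + 2k2 + 2k3 + k4).
s=0.000000, u=2.280000:
  k1 = f(0.000000, 2.280000) = -0.620400
  k2 = f(0.270000, 2.112492) = -0.532118
  k3 = f(0.270000, 2.136328) = -0.554285
  k4 = f(0.540000, 1.980686) = -0.477038
  u ← 2.280000 + (0.54/6)·(k1 + 2k2 + 2k3 + k4) = 1.985678
u(0.54) ≈ 1.9857

1.9857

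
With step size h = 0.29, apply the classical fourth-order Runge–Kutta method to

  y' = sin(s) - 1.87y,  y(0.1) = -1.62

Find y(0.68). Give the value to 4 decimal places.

RK4: k1 = f(s_n, y_n); k2 = f(s_n + h/2, y_n + (h/2)·k1); k3 = f(s_n + h/2, y_n + (h/2)·k2); k4 = f(s_n + h, y_n + h·k3); y_{n+1} = y_n + (h/6)·(k1 + 2k2 + 2k3 + k4).
s=0.100000, y=-1.620000:
  k1 = f(0.100000, -1.620000) = 3.129233
  k2 = f(0.245000, -1.166261) = 2.423465
  k3 = f(0.245000, -1.268598) = 2.614834
  k4 = f(0.390000, -0.861698) = 1.991564
  y ← -1.620000 + (0.29/6)·(k1 + 2k2 + 2k3 + k4) = -0.885459
s=0.390000, y=-0.885459:
  k1 = f(0.390000, -0.885459) = 2.035997
  k2 = f(0.535000, -0.590240) = 1.613589
  k3 = f(0.535000, -0.651489) = 1.728125
  k4 = f(0.680000, -0.384303) = 1.347440
  y ← -0.885459 + (0.29/6)·(k1 + 2k2 + 2k3 + k4) = -0.398894
y(0.68) ≈ -0.3989

-0.3989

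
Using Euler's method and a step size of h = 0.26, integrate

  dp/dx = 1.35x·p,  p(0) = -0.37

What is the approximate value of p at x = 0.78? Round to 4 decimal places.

Euler: p_{n+1} = p_n + h·f(x_n, p_n).
x=0.000000, p=-0.370000: f=0.000000 → p ← -0.370000 + 0.26·0.000000 = -0.370000
x=0.260000, p=-0.370000: f=-0.129870 → p ← -0.370000 + 0.26·(-0.129870) = -0.403766
x=0.520000, p=-0.403766: f=-0.283444 → p ← -0.403766 + 0.26·(-0.283444) = -0.477462
p(0.78) ≈ -0.4775

-0.4775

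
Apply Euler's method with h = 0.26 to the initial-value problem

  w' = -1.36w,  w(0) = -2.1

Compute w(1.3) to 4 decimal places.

Euler: w_{n+1} = w_n + h·f(t_n, w_n).
t=0.000000, w=-2.100000: f=2.856000 → w ← -2.100000 + 0.26·2.856000 = -1.357440
t=0.260000, w=-1.357440: f=1.846118 → w ← -1.357440 + 0.26·1.846118 = -0.877449
t=0.520000, w=-0.877449: f=1.193331 → w ← -0.877449 + 0.26·1.193331 = -0.567183
t=0.780000, w=-0.567183: f=0.771369 → w ← -0.567183 + 0.26·0.771369 = -0.366627
t=1.040000, w=-0.366627: f=0.498613 → w ← -0.366627 + 0.26·0.498613 = -0.236988
w(1.3) ≈ -0.2370

-0.2370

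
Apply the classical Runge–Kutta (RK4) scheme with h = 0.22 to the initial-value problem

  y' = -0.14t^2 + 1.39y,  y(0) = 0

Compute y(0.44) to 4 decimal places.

RK4: k1 = f(t_n, y_n); k2 = f(t_n + h/2, y_n + (h/2)·k1); k3 = f(t_n + h/2, y_n + (h/2)·k2); k4 = f(t_n + h, y_n + h·k3); y_{n+1} = y_n + (h/6)·(k1 + 2k2 + 2k3 + k4).
t=0.000000, y=0.000000:
  k1 = f(0.000000, 0.000000) = 0.000000
  k2 = f(0.110000, 0.000000) = -0.001694
  k3 = f(0.110000, -0.000186) = -0.001953
  k4 = f(0.220000, -0.000430) = -0.007373
  y ← 0.000000 + (0.22/6)·(k1 + 2k2 + 2k3 + k4) = -0.000538
t=0.220000, y=-0.000538:
  k1 = f(0.220000, -0.000538) = -0.007524
  k2 = f(0.330000, -0.001365) = -0.017144
  k3 = f(0.330000, -0.002424) = -0.018615
  k4 = f(0.440000, -0.004633) = -0.033544
  y ← -0.000538 + (0.22/6)·(k1 + 2k2 + 2k3 + k4) = -0.004666
y(0.44) ≈ -0.0047

-0.0047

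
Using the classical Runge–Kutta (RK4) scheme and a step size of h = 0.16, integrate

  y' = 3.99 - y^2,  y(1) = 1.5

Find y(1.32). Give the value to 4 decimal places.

RK4: k1 = f(x_n, y_n); k2 = f(x_n + h/2, y_n + (h/2)·k1); k3 = f(x_n + h/2, y_n + (h/2)·k2); k4 = f(x_n + h, y_n + h·k3); y_{n+1} = y_n + (h/6)·(k1 + 2k2 + 2k3 + k4).
x=1.000000, y=1.500000:
  k1 = f(1.000000, 1.500000) = 1.740000
  k2 = f(1.080000, 1.639200) = 1.303023
  k3 = f(1.080000, 1.604242) = 1.416408
  k4 = f(1.160000, 1.726625) = 1.008765
  y ← 1.500000 + (0.16/6)·(k1 + 2k2 + 2k3 + k4) = 1.718337
x=1.160000, y=1.718337:
  k1 = f(1.160000, 1.718337) = 1.037319
  k2 = f(1.240000, 1.801322) = 0.745238
  k3 = f(1.240000, 1.777956) = 0.828873
  k4 = f(1.320000, 1.850956) = 0.563960
  y ← 1.718337 + (0.16/6)·(k1 + 2k2 + 2k3 + k4) = 1.844990
y(1.32) ≈ 1.8450

1.8450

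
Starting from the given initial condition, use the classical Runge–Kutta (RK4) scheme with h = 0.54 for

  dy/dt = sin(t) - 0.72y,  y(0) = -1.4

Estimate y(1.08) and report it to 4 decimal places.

RK4: k1 = f(t_n, y_n); k2 = f(t_n + h/2, y_n + (h/2)·k1); k3 = f(t_n + h/2, y_n + (h/2)·k2); k4 = f(t_n + h, y_n + h·k3); y_{n+1} = y_n + (h/6)·(k1 + 2k2 + 2k3 + k4).
t=0.000000, y=-1.400000:
  k1 = f(0.000000, -1.400000) = 1.008000
  k2 = f(0.270000, -1.127840) = 1.078776
  k3 = f(0.270000, -1.108730) = 1.065017
  k4 = f(0.540000, -0.824891) = 1.108057
  y ← -1.400000 + (0.54/6)·(k1 + 2k2 + 2k3 + k4) = -0.823672
t=0.540000, y=-0.823672:
  k1 = f(0.540000, -0.823672) = 1.107180
  k2 = f(0.810000, -0.524733) = 1.102095
  k3 = f(0.810000, -0.526106) = 1.103084
  k4 = f(1.080000, -0.228007) = 1.046123
  y ← -0.823672 + (0.54/6)·(k1 + 2k2 + 2k3 + k4) = -0.232943
y(1.08) ≈ -0.2329

-0.2329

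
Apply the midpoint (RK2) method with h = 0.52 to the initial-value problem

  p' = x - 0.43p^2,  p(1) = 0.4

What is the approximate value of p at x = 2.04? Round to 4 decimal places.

Midpoint: k1 = f(x_n, p_n); k2 = f(x_n + h/2, p_n + (h/2)·k1); p_{n+1} = p_n + h·k2.
x=1.000000, p=0.400000:
  k1 = f(1.000000, 0.400000) = 0.931200
  k2 = f(1.260000, 0.642112) = 1.082708
  p ← 0.400000 + 0.52·1.082708 = 0.963008
x=1.520000, p=0.963008:
  k1 = f(1.520000, 0.963008) = 1.121225
  k2 = f(1.780000, 1.254526) = 1.103250
  p ← 0.963008 + 0.52·1.103250 = 1.536698
p(2.04) ≈ 1.5367

1.5367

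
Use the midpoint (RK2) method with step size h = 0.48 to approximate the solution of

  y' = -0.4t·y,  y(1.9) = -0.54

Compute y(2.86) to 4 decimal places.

-0.2194

Midpoint: k1 = f(t_n, y_n); k2 = f(t_n + h/2, y_n + (h/2)·k1); y_{n+1} = y_n + h·k2.
t=1.900000, y=-0.540000:
  k1 = f(1.900000, -0.540000) = 0.410400
  k2 = f(2.140000, -0.441504) = 0.377927
  y ← -0.540000 + 0.48·0.377927 = -0.358595
t=2.380000, y=-0.358595:
  k1 = f(2.380000, -0.358595) = 0.341382
  k2 = f(2.620000, -0.276663) = 0.289943
  y ← -0.358595 + 0.48·0.289943 = -0.219422
y(2.86) ≈ -0.2194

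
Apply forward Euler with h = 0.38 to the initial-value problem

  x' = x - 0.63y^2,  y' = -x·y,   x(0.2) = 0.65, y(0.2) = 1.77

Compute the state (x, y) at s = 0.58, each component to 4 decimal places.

Euler on (x,y): x_{n+1} = x_n + h·x', y_{n+1} = y_n + h·y'.
0.200000: (0.650000, 1.770000); f=(-1.323727, -1.150500) → (0.146984, 1.332810)
(x(0.58), y(0.58)) ≈ (0.1470, 1.3328)

0.1470, 1.3328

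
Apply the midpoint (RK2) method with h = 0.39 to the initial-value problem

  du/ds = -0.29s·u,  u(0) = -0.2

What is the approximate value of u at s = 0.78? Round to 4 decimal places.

-0.1829

Midpoint: k1 = f(s_n, u_n); k2 = f(s_n + h/2, u_n + (h/2)·k1); u_{n+1} = u_n + h·k2.
s=0.000000, u=-0.200000:
  k1 = f(0.000000, -0.200000) = 0.000000
  k2 = f(0.195000, -0.200000) = 0.011310
  u ← -0.200000 + 0.39·0.011310 = -0.195589
s=0.390000, u=-0.195589:
  k1 = f(0.390000, -0.195589) = 0.022121
  k2 = f(0.585000, -0.191275) = 0.032450
  u ← -0.195589 + 0.39·0.032450 = -0.182934
u(0.78) ≈ -0.1829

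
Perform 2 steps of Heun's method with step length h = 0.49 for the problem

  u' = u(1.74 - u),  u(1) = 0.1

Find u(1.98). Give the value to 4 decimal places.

0.4107

Heun: k1 = f(t_n, u_n); k2 = f(t_n + h, u_n + h·k1); u_{n+1} = u_n + (h/2)·(k1 + k2).
t=1.000000, u=0.100000:
  k1 = f(1.000000, 0.100000) = 0.164000
  k2 = f(1.490000, 0.180360) = 0.281297
  u ← 0.100000 + (0.49/2)·(0.164000 + 0.281297) = 0.209098
t=1.490000, u=0.209098:
  k1 = f(1.490000, 0.209098) = 0.320108
  k2 = f(1.980000, 0.365951) = 0.502834
  u ← 0.209098 + (0.49/2)·(0.320108 + 0.502834) = 0.410719
u(1.98) ≈ 0.4107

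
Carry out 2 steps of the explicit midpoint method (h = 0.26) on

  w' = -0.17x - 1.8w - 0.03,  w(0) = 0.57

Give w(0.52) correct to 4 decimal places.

Midpoint: k1 = f(x_n, w_n); k2 = f(x_n + h/2, w_n + (h/2)·k1); w_{n+1} = w_n + h·k2.
x=0.000000, w=0.570000:
  k1 = f(0.000000, 0.570000) = -1.056000
  k2 = f(0.130000, 0.432720) = -0.830996
  w ← 0.570000 + 0.26·(-0.830996) = 0.353941
x=0.260000, w=0.353941:
  k1 = f(0.260000, 0.353941) = -0.711294
  k2 = f(0.390000, 0.261473) = -0.566951
  w ← 0.353941 + 0.26·(-0.566951) = 0.206534
w(0.52) ≈ 0.2065

0.2065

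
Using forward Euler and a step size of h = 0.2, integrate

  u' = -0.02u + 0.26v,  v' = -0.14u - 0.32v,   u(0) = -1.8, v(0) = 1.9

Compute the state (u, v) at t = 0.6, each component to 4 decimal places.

Euler on (u,v): u_{n+1} = u_n + h·u', v_{n+1} = v_n + h·v'.
0.000000: (-1.800000, 1.900000); f=(0.530000, -0.356000) → (-1.694000, 1.828800)
0.200000: (-1.694000, 1.828800); f=(0.509368, -0.348056) → (-1.592126, 1.759189)
0.400000: (-1.592126, 1.759189); f=(0.489232, -0.340043) → (-1.494280, 1.691180)
(u(0.6), v(0.6)) ≈ (-1.4943, 1.6912)

-1.4943, 1.6912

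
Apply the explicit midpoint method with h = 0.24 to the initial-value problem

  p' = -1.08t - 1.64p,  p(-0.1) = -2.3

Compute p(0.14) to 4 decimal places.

Midpoint: k1 = f(t_n, p_n); k2 = f(t_n + h/2, p_n + (h/2)·k1); p_{n+1} = p_n + h·k2.
t=-0.100000, p=-2.300000:
  k1 = f(-0.100000, -2.300000) = 3.880000
  k2 = f(0.020000, -1.834400) = 2.986816
  p ← -2.300000 + 0.24·2.986816 = -1.583164
p(0.14) ≈ -1.5832

-1.5832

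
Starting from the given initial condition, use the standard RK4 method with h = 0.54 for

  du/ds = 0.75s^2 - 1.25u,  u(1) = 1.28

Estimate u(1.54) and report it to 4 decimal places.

1.1586

RK4: k1 = f(s_n, u_n); k2 = f(s_n + h/2, u_n + (h/2)·k1); k3 = f(s_n + h/2, u_n + (h/2)·k2); k4 = f(s_n + h, u_n + h·k3); u_{n+1} = u_n + (h/6)·(k1 + 2k2 + 2k3 + k4).
s=1.000000, u=1.280000:
  k1 = f(1.000000, 1.280000) = -0.850000
  k2 = f(1.270000, 1.050500) = -0.103450
  k3 = f(1.270000, 1.252069) = -0.355411
  k4 = f(1.540000, 1.088078) = 0.418602
  u ← 1.280000 + (0.54/6)·(k1 + 2k2 + 2k3 + k4) = 1.158579
u(1.54) ≈ 1.1586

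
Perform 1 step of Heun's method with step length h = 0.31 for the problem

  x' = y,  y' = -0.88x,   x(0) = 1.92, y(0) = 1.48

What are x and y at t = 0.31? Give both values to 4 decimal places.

2.2976, 0.8936

Heun on (x,y): k1 = f(t_n, state_n); k2 = f(t_n + h, state_n + h·k1); state_{n+1} = state_n + (h/2)·(k1 + k2).
0.000000: (1.920000, 1.480000)
  k1 = (1.480000, -1.689600)
  predictor → (2.378800, 0.956224)
  k2 = (0.956224, -2.093344)
  → (2.297615, 0.893644)
(x(0.31), y(0.31)) ≈ (2.2976, 0.8936)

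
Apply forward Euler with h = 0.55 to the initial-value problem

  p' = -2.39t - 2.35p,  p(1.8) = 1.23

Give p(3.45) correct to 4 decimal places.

-3.1417

Euler: p_{n+1} = p_n + h·f(t_n, p_n).
t=1.800000, p=1.230000: f=-7.192500 → p ← 1.230000 + 0.55·(-7.192500) = -2.725875
t=2.350000, p=-2.725875: f=0.789306 → p ← -2.725875 + 0.55·0.789306 = -2.291757
t=2.900000, p=-2.291757: f=-1.545372 → p ← -2.291757 + 0.55·(-1.545372) = -3.141711
p(3.45) ≈ -3.1417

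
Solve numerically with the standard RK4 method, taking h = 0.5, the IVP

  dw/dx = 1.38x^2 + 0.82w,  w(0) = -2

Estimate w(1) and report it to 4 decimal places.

RK4: k1 = f(x_n, w_n); k2 = f(x_n + h/2, w_n + (h/2)·k1); k3 = f(x_n + h/2, w_n + (h/2)·k2); k4 = f(x_n + h, w_n + h·k3); w_{n+1} = w_n + (h/6)·(k1 + 2k2 + 2k3 + k4).
x=0.000000, w=-2.000000:
  k1 = f(0.000000, -2.000000) = -1.640000
  k2 = f(0.250000, -2.410000) = -1.889950
  k3 = f(0.250000, -2.472488) = -1.941190
  k4 = f(0.500000, -2.970595) = -2.090888
  w ← -2.000000 + (0.5/6)·(k1 + 2k2 + 2k3 + k4) = -2.949431
x=0.500000, w=-2.949431:
  k1 = f(0.500000, -2.949431) = -2.073533
  k2 = f(0.750000, -3.467814) = -2.067357
  k3 = f(0.750000, -3.466270) = -2.066091
  k4 = f(1.000000, -3.982476) = -1.885631
  w ← -2.949431 + (0.5/6)·(k1 + 2k2 + 2k3 + k4) = -3.968269
w(1) ≈ -3.9683

-3.9683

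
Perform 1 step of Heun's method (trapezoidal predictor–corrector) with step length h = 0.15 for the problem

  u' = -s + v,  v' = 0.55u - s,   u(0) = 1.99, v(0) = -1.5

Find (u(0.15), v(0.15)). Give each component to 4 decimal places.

Heun on (u,v): k1 = f(s_n, state_n); k2 = f(s_n + h, state_n + h·k1); state_{n+1} = state_n + (h/2)·(k1 + k2).
0.000000: (1.990000, -1.500000)
  k1 = (-1.500000, 1.094500)
  predictor → (1.765000, -1.335825)
  k2 = (-1.485825, 0.820750)
  → (1.766063, -1.356356)
(u(0.15), v(0.15)) ≈ (1.7661, -1.3564)

1.7661, -1.3564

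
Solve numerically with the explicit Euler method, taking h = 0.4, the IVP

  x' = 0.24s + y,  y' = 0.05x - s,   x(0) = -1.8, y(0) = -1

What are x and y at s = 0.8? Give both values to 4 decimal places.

-2.5760, -1.2400

Euler on (x,y): x_{n+1} = x_n + h·x', y_{n+1} = y_n + h·y'.
0.000000: (-1.800000, -1.000000); f=(-1.000000, -0.090000) → (-2.200000, -1.036000)
0.400000: (-2.200000, -1.036000); f=(-0.940000, -0.510000) → (-2.576000, -1.240000)
(x(0.8), y(0.8)) ≈ (-2.5760, -1.2400)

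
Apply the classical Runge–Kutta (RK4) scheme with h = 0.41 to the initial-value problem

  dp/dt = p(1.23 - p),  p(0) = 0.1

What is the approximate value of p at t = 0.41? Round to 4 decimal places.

0.1572

RK4: k1 = f(t_n, p_n); k2 = f(t_n + h/2, p_n + (h/2)·k1); k3 = f(t_n + h/2, p_n + (h/2)·k2); k4 = f(t_n + h, p_n + h·k3); p_{n+1} = p_n + (h/6)·(k1 + 2k2 + 2k3 + k4).
t=0.000000, p=0.100000:
  k1 = f(0.000000, 0.100000) = 0.113000
  k2 = f(0.205000, 0.123165) = 0.136323
  k3 = f(0.205000, 0.127946) = 0.141004
  k4 = f(0.410000, 0.157812) = 0.169204
  p ← 0.100000 + (0.41/6)·(k1 + 2k2 + 2k3 + k4) = 0.157185
p(0.41) ≈ 0.1572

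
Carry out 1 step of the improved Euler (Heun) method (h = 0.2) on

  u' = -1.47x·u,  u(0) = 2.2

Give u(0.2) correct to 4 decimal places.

Heun: k1 = f(x_n, u_n); k2 = f(x_n + h, u_n + h·k1); u_{n+1} = u_n + (h/2)·(k1 + k2).
x=0.000000, u=2.200000:
  k1 = f(0.000000, 2.200000) = 0.000000
  k2 = f(0.200000, 2.200000) = -0.646800
  u ← 2.200000 + (0.2/2)·(0.000000 + (-0.646800)) = 2.135320
u(0.2) ≈ 2.1353

2.1353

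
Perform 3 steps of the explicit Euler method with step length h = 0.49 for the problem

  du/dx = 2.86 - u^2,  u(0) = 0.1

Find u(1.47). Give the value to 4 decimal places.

1.6134

Euler: u_{n+1} = u_n + h·f(x_n, u_n).
x=0.000000, u=0.100000: f=2.850000 → u ← 0.100000 + 0.49·2.850000 = 1.496500
x=0.490000, u=1.496500: f=0.620488 → u ← 1.496500 + 0.49·0.620488 = 1.800539
x=0.980000, u=1.800539: f=-0.381941 → u ← 1.800539 + 0.49·(-0.381941) = 1.613388
u(1.47) ≈ 1.6134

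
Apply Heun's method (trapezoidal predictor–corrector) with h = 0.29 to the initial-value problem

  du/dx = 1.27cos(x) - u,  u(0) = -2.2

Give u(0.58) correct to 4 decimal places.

Heun: k1 = f(x_n, u_n); k2 = f(x_n + h, u_n + h·k1); u_{n+1} = u_n + (h/2)·(k1 + k2).
x=0.000000, u=-2.200000:
  k1 = f(0.000000, -2.200000) = 3.470000
  k2 = f(0.290000, -1.193700) = 2.410670
  u ← -2.200000 + (0.29/2)·(3.470000 + 2.410670) = -1.347303
x=0.290000, u=-1.347303:
  k1 = f(0.290000, -1.347303) = 2.564273
  k2 = f(0.580000, -0.603664) = 1.665971
  u ← -1.347303 + (0.29/2)·(2.564273 + 1.665971) = -0.733918
u(0.58) ≈ -0.7339

-0.7339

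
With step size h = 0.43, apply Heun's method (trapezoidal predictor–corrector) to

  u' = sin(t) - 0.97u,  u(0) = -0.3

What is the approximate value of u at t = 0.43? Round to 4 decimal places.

Heun: k1 = f(t_n, u_n); k2 = f(t_n + h, u_n + h·k1); u_{n+1} = u_n + (h/2)·(k1 + k2).
t=0.000000, u=-0.300000:
  k1 = f(0.000000, -0.300000) = 0.291000
  k2 = f(0.430000, -0.174870) = 0.586495
  u ← -0.300000 + (0.43/2)·(0.291000 + 0.586495) = -0.111339
u(0.43) ≈ -0.1113

-0.1113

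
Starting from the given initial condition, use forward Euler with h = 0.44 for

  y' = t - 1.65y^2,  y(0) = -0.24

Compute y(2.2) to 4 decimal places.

1.1140

Euler: y_{n+1} = y_n + h·f(t_n, y_n).
t=0.000000, y=-0.240000: f=-0.095040 → y ← -0.240000 + 0.44·(-0.095040) = -0.281818
t=0.440000, y=-0.281818: f=0.308955 → y ← -0.281818 + 0.44·0.308955 = -0.145877
t=0.880000, y=-0.145877: f=0.844888 → y ← -0.145877 + 0.44·0.844888 = 0.225873
t=1.320000, y=0.225873: f=1.235819 → y ← 0.225873 + 0.44·1.235819 = 0.769634
t=1.760000, y=0.769634: f=0.782646 → y ← 0.769634 + 0.44·0.782646 = 1.113998
y(2.2) ≈ 1.1140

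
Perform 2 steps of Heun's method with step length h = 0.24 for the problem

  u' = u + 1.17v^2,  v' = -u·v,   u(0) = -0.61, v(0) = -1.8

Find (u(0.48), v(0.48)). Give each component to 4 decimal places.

1.5307, -1.4989

Heun on (u,v): k1 = f(x_n, state_n); k2 = f(x_n + h, state_n + h·k1); state_{n+1} = state_n + (h/2)·(k1 + k2).
0.000000: (-0.610000, -1.800000)
  k1 = (3.180800, -1.098000)
  predictor → (0.153392, -2.063520)
  k2 = (5.135386, 0.316527)
  → (0.387942, -1.893777)
0.240000: (0.387942, -1.893777)
  k1 = (4.584019, 0.734676)
  predictor → (1.488107, -1.717454)
  k2 = (4.939197, 2.555756)
  → (1.530728, -1.498925)
(u(0.48), v(0.48)) ≈ (1.5307, -1.4989)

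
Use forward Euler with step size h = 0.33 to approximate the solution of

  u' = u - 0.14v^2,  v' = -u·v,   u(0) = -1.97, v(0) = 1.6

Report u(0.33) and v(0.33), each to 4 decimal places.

Euler on (u,v): u_{n+1} = u_n + h·u', v_{n+1} = v_n + h·v'.
0.000000: (-1.970000, 1.600000); f=(-2.328400, 3.152000) → (-2.738372, 2.640160)
(u(0.33), v(0.33)) ≈ (-2.7384, 2.6402)

-2.7384, 2.6402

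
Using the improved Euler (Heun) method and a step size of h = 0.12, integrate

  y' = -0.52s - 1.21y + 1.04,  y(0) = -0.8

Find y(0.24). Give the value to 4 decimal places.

Heun: k1 = f(s_n, y_n); k2 = f(s_n + h, y_n + h·k1); y_{n+1} = y_n + (h/2)·(k1 + k2).
s=0.000000, y=-0.800000:
  k1 = f(0.000000, -0.800000) = 2.008000
  k2 = f(0.120000, -0.559040) = 1.654038
  y ← -0.800000 + (0.12/2)·(2.008000 + 1.654038) = -0.580278
s=0.120000, y=-0.580278:
  k1 = f(0.120000, -0.580278) = 1.679736
  k2 = f(0.240000, -0.378709) = 1.373438
  y ← -0.580278 + (0.12/2)·(1.679736 + 1.373438) = -0.397087
y(0.24) ≈ -0.3971

-0.3971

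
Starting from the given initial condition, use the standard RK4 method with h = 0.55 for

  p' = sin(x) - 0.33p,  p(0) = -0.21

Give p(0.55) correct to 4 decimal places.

-0.0363

RK4: k1 = f(x_n, p_n); k2 = f(x_n + h/2, p_n + (h/2)·k1); k3 = f(x_n + h/2, p_n + (h/2)·k2); k4 = f(x_n + h, p_n + h·k3); p_{n+1} = p_n + (h/6)·(k1 + 2k2 + 2k3 + k4).
x=0.000000, p=-0.210000:
  k1 = f(0.000000, -0.210000) = 0.069300
  k2 = f(0.275000, -0.190942) = 0.334558
  k3 = f(0.275000, -0.117997) = 0.310486
  k4 = f(0.550000, -0.039233) = 0.535634
  p ← -0.210000 + (0.55/6)·(k1 + 2k2 + 2k3 + k4) = -0.036290
p(0.55) ≈ -0.0363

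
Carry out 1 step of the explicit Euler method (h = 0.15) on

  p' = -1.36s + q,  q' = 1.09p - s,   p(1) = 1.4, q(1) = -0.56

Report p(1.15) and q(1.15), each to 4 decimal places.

1.1120, -0.4811

Euler on (p,q): p_{n+1} = p_n + h·p', q_{n+1} = q_n + h·q'.
1.000000: (1.400000, -0.560000); f=(-1.920000, 0.526000) → (1.112000, -0.481100)
(p(1.15), q(1.15)) ≈ (1.1120, -0.4811)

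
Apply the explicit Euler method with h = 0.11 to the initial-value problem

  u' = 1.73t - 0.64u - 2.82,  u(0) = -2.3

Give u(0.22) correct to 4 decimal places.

Euler: u_{n+1} = u_n + h·f(t_n, u_n).
t=0.000000, u=-2.300000: f=-1.348000 → u ← -2.300000 + 0.11·(-1.348000) = -2.448280
t=0.110000, u=-2.448280: f=-1.062801 → u ← -2.448280 + 0.11·(-1.062801) = -2.565188
u(0.22) ≈ -2.5652

-2.5652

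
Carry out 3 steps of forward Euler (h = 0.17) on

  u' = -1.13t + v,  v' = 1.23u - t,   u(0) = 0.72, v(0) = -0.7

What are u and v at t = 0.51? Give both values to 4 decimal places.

0.3327, -0.4112

Euler on (u,v): u_{n+1} = u_n + h·u', v_{n+1} = v_n + h·v'.
0.000000: (0.720000, -0.700000); f=(-0.700000, 0.885600) → (0.601000, -0.549448)
0.170000: (0.601000, -0.549448); f=(-0.741548, 0.569230) → (0.474937, -0.452679)
0.340000: (0.474937, -0.452679); f=(-0.836879, 0.244172) → (0.332667, -0.411170)
(u(0.51), v(0.51)) ≈ (0.3327, -0.4112)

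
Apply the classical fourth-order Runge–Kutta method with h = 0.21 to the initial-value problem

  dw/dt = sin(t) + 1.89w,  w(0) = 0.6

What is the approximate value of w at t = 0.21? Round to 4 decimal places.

0.9174

RK4: k1 = f(t_n, w_n); k2 = f(t_n + h/2, w_n + (h/2)·k1); k3 = f(t_n + h/2, w_n + (h/2)·k2); k4 = f(t_n + h, w_n + h·k3); w_{n+1} = w_n + (h/6)·(k1 + 2k2 + 2k3 + k4).
t=0.000000, w=0.600000:
  k1 = f(0.000000, 0.600000) = 1.134000
  k2 = f(0.105000, 0.719070) = 1.463849
  k3 = f(0.105000, 0.753704) = 1.529308
  k4 = f(0.210000, 0.921155) = 1.949442
  w ← 0.600000 + (0.21/6)·(k1 + 2k2 + 2k3 + k4) = 0.917442
w(0.21) ≈ 0.9174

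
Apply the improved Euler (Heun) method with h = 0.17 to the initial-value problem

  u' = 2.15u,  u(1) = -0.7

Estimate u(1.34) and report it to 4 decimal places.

-1.4360

Heun: k1 = f(t_n, u_n); k2 = f(t_n + h, u_n + h·k1); u_{n+1} = u_n + (h/2)·(k1 + k2).
t=1.000000, u=-0.700000:
  k1 = f(1.000000, -0.700000) = -1.505000
  k2 = f(1.170000, -0.955850) = -2.055077
  u ← -0.700000 + (0.17/2)·(-1.505000 + (-2.055077)) = -1.002607
t=1.170000, u=-1.002607:
  k1 = f(1.170000, -1.002607) = -2.155604
  k2 = f(1.340000, -1.369059) = -2.943477
  u ← -1.002607 + (0.17/2)·(-2.155604 + (-2.943477)) = -1.436029
u(1.34) ≈ -1.4360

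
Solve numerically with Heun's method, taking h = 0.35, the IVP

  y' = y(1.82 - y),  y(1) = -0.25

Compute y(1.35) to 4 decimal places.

Heun: k1 = f(s_n, y_n); k2 = f(s_n + h, y_n + h·k1); y_{n+1} = y_n + (h/2)·(k1 + k2).
s=1.000000, y=-0.250000:
  k1 = f(1.000000, -0.250000) = -0.517500
  k2 = f(1.350000, -0.431125) = -0.970516
  y ← -0.250000 + (0.35/2)·(-0.517500 + (-0.970516)) = -0.510403
y(1.35) ≈ -0.5104

-0.5104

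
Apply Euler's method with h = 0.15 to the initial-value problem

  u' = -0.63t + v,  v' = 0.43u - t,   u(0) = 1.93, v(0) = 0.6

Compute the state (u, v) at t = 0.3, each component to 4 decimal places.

Euler on (u,v): u_{n+1} = u_n + h·u', v_{n+1} = v_n + h·v'.
0.000000: (1.930000, 0.600000); f=(0.600000, 0.829900) → (2.020000, 0.724485)
0.150000: (2.020000, 0.724485); f=(0.629985, 0.718600) → (2.114498, 0.832275)
(u(0.3), v(0.3)) ≈ (2.1145, 0.8323)

2.1145, 0.8323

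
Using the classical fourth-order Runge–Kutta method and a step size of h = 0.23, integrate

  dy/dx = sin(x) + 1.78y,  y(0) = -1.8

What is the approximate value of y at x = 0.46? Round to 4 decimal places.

-3.9420

RK4: k1 = f(x_n, y_n); k2 = f(x_n + h/2, y_n + (h/2)·k1); k3 = f(x_n + h/2, y_n + (h/2)·k2); k4 = f(x_n + h, y_n + h·k3); y_{n+1} = y_n + (h/6)·(k1 + 2k2 + 2k3 + k4).
x=0.000000, y=-1.800000:
  k1 = f(0.000000, -1.800000) = -3.204000
  k2 = f(0.115000, -2.168460) = -3.745112
  k3 = f(0.115000, -2.230688) = -3.855878
  k4 = f(0.230000, -2.686852) = -4.554619
  y ← -1.800000 + (0.23/6)·(k1 + 2k2 + 2k3 + k4) = -2.680156
x=0.230000, y=-2.680156:
  k1 = f(0.230000, -2.680156) = -4.542701
  k2 = f(0.345000, -3.202567) = -5.362372
  k3 = f(0.345000, -3.296829) = -5.530159
  k4 = f(0.460000, -3.952093) = -6.590777
  y ← -2.680156 + (0.23/6)·(k1 + 2k2 + 2k3 + k4) = -3.942034
y(0.46) ≈ -3.9420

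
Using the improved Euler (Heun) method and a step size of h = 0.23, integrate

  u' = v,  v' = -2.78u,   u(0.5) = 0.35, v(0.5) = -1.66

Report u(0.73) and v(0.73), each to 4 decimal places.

-0.0575, -1.7617

Heun on (u,v): k1 = f(x_n, state_n); k2 = f(x_n + h, state_n + h·k1); state_{n+1} = state_n + (h/2)·(k1 + k2).
0.500000: (0.350000, -1.660000)
  k1 = (-1.660000, -0.973000)
  predictor → (-0.031800, -1.883790)
  k2 = (-1.883790, 0.088404)
  → (-0.057536, -1.761729)
(u(0.73), v(0.73)) ≈ (-0.0575, -1.7617)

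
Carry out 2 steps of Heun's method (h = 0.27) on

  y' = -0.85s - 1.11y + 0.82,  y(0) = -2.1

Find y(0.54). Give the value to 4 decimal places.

Heun: k1 = f(s_n, y_n); k2 = f(s_n + h, y_n + h·k1); y_{n+1} = y_n + (h/2)·(k1 + k2).
s=0.000000, y=-2.100000:
  k1 = f(0.000000, -2.100000) = 3.151000
  k2 = f(0.270000, -1.249230) = 1.977145
  y ← -2.100000 + (0.27/2)·(3.151000 + 1.977145) = -1.407700
s=0.270000, y=-1.407700:
  k1 = f(0.270000, -1.407700) = 2.153047
  k2 = f(0.540000, -0.826378) = 1.278279
  y ← -1.407700 + (0.27/2)·(2.153047 + 1.278279) = -0.944471
y(0.54) ≈ -0.9445

-0.9445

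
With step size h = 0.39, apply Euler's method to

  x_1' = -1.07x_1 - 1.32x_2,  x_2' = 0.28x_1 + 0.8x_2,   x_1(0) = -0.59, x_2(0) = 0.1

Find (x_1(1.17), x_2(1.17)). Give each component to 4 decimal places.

Euler on (x_1,x_2): x_1_{n+1} = x_1_n + h·x_1', x_2_{n+1} = x_2_n + h·x_2'.
0.000000: (-0.590000, 0.100000); f=(0.499300, -0.085200) → (-0.395273, 0.066772)
0.390000: (-0.395273, 0.066772); f=(0.334803, -0.057259) → (-0.264700, 0.044441)
0.780000: (-0.264700, 0.044441); f=(0.224567, -0.038563) → (-0.177119, 0.029401)
(x_1(1.17), x_2(1.17)) ≈ (-0.1771, 0.0294)

-0.1771, 0.0294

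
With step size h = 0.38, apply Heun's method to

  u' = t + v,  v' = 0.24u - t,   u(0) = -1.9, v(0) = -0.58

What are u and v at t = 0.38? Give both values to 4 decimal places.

-2.0811, -0.8355

Heun on (u,v): k1 = f(t_n, state_n); k2 = f(t_n + h, state_n + h·k1); state_{n+1} = state_n + (h/2)·(k1 + k2).
0.000000: (-1.900000, -0.580000)
  k1 = (-0.580000, -0.456000)
  predictor → (-2.120400, -0.753280)
  k2 = (-0.373280, -0.888896)
  → (-2.081123, -0.835530)
(u(0.38), v(0.38)) ≈ (-2.0811, -0.8355)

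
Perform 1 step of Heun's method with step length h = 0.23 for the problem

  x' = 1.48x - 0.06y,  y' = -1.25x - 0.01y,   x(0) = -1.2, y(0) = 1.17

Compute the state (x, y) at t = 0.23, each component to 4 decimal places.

Heun on (x,y): k1 = f(t_n, state_n); k2 = f(t_n + h, state_n + h·k1); state_{n+1} = state_n + (h/2)·(k1 + k2).
0.000000: (-1.200000, 1.170000)
  k1 = (-1.846200, 1.488300)
  predictor → (-1.624626, 1.512309)
  k2 = (-2.495185, 2.015659)
  → (-1.699259, 1.572955)
(x(0.23), y(0.23)) ≈ (-1.6993, 1.5730)

-1.6993, 1.5730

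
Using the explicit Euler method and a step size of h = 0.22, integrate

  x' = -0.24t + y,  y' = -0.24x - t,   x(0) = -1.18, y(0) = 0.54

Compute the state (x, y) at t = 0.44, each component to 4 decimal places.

-0.9403, 0.6099

Euler on (x,y): x_{n+1} = x_n + h·x', y_{n+1} = y_n + h·y'.
0.000000: (-1.180000, 0.540000); f=(0.540000, 0.283200) → (-1.061200, 0.602304)
0.220000: (-1.061200, 0.602304); f=(0.549504, 0.034688) → (-0.940309, 0.609935)
(x(0.44), y(0.44)) ≈ (-0.9403, 0.6099)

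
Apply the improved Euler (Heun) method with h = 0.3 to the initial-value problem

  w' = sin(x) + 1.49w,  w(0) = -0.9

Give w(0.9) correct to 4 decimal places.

-2.7551

Heun: k1 = f(x_n, w_n); k2 = f(x_n + h, w_n + h·k1); w_{n+1} = w_n + (h/2)·(k1 + k2).
x=0.000000, w=-0.900000:
  k1 = f(0.000000, -0.900000) = -1.341000
  k2 = f(0.300000, -1.302300) = -1.644907
  w ← -0.900000 + (0.3/2)·(-1.341000 + (-1.644907)) = -1.347886
x=0.300000, w=-1.347886:
  k1 = f(0.300000, -1.347886) = -1.712830
  k2 = f(0.600000, -1.861735) = -2.209343
  w ← -1.347886 + (0.3/2)·(-1.712830 + (-2.209343)) = -1.936212
x=0.600000, w=-1.936212:
  k1 = f(0.600000, -1.936212) = -2.320313
  k2 = f(0.900000, -2.632306) = -3.138809
  w ← -1.936212 + (0.3/2)·(-2.320313 + (-3.138809)) = -2.755080
w(0.9) ≈ -2.7551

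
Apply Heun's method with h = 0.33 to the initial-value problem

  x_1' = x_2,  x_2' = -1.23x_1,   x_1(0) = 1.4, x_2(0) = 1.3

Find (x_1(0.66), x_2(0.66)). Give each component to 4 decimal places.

1.8318, -0.1028

Heun on (x_1,x_2): k1 = f(x_n, state_n); k2 = f(x_n + h, state_n + h·k1); state_{n+1} = state_n + (h/2)·(k1 + k2).
0.000000: (1.400000, 1.300000)
  k1 = (1.300000, -1.722000)
  predictor → (1.829000, 0.731740)
  k2 = (0.731740, -2.249670)
  → (1.735237, 0.644674)
0.330000: (1.735237, 0.644674)
  k1 = (0.644674, -2.134342)
  predictor → (1.947980, -0.059658)
  k2 = (-0.059658, -2.396015)
  → (1.831765, -0.102834)
(x_1(0.66), x_2(0.66)) ≈ (1.8318, -0.1028)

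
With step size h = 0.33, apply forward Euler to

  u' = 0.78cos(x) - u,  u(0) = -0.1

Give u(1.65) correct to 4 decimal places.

0.3614

Euler: u_{n+1} = u_n + h·f(x_n, u_n).
x=0.000000, u=-0.100000: f=0.880000 → u ← -0.100000 + 0.33·0.880000 = 0.190400
x=0.330000, u=0.190400: f=0.547513 → u ← 0.190400 + 0.33·0.547513 = 0.371079
x=0.660000, u=0.371079: f=0.245115 → u ← 0.371079 + 0.33·0.245115 = 0.451967
x=0.990000, u=0.451967: f=-0.023989 → u ← 0.451967 + 0.33·(-0.023989) = 0.444051
x=1.320000, u=0.444051: f=-0.250474 → u ← 0.444051 + 0.33·(-0.250474) = 0.361394
u(1.65) ≈ 0.3614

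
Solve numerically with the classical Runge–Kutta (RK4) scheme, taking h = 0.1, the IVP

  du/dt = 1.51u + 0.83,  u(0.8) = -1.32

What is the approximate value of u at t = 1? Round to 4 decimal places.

-1.5916

RK4: k1 = f(t_n, u_n); k2 = f(t_n + h/2, u_n + (h/2)·k1); k3 = f(t_n + h/2, u_n + (h/2)·k2); k4 = f(t_n + h, u_n + h·k3); u_{n+1} = u_n + (h/6)·(k1 + 2k2 + 2k3 + k4).
t=0.800000, u=-1.320000:
  k1 = f(0.800000, -1.320000) = -1.163200
  k2 = f(0.850000, -1.378160) = -1.251022
  k3 = f(0.850000, -1.382551) = -1.257652
  k4 = f(0.900000, -1.445765) = -1.353105
  u ← -1.320000 + (0.1/6)·(k1 + 2k2 + 2k3 + k4) = -1.445561
t=0.900000, u=-1.445561:
  k1 = f(0.900000, -1.445561) = -1.352797
  k2 = f(0.950000, -1.513201) = -1.454933
  k3 = f(0.950000, -1.518308) = -1.462644
  k4 = f(1.000000, -1.591825) = -1.573656
  u ← -1.445561 + (0.1/6)·(k1 + 2k2 + 2k3 + k4) = -1.591588
u(1) ≈ -1.5916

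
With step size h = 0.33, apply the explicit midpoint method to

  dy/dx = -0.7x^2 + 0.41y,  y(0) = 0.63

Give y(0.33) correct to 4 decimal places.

0.7147

Midpoint: k1 = f(x_n, y_n); k2 = f(x_n + h/2, y_n + (h/2)·k1); y_{n+1} = y_n + h·k2.
x=0.000000, y=0.630000:
  k1 = f(0.000000, 0.630000) = 0.258300
  k2 = f(0.165000, 0.672620) = 0.256716
  y ← 0.630000 + 0.33·0.256716 = 0.714716
y(0.33) ≈ 0.7147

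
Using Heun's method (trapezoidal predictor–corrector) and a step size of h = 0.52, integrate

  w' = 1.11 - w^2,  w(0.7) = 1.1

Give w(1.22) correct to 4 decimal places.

Heun: k1 = f(x_n, w_n); k2 = f(x_n + h, w_n + h·k1); w_{n+1} = w_n + (h/2)·(k1 + k2).
x=0.700000, w=1.100000:
  k1 = f(0.700000, 1.100000) = -0.100000
  k2 = f(1.220000, 1.048000) = 0.011696
  w ← 1.100000 + (0.52/2)·(-0.100000 + 0.011696) = 1.077041
w(1.22) ≈ 1.0770

1.0770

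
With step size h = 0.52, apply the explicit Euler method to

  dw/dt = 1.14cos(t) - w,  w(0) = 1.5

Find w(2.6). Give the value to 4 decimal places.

-0.0902

Euler: w_{n+1} = w_n + h·f(t_n, w_n).
t=0.000000, w=1.500000: f=-0.360000 → w ← 1.500000 + 0.52·(-0.360000) = 1.312800
t=0.520000, w=1.312800: f=-0.323486 → w ← 1.312800 + 0.52·(-0.323486) = 1.144587
t=1.040000, w=1.144587: f=-0.567496 → w ← 1.144587 + 0.52·(-0.567496) = 0.849489
t=1.560000, w=0.849489: f=-0.837182 → w ← 0.849489 + 0.52·(-0.837182) = 0.414155
t=2.080000, w=0.414155: f=-0.969884 → w ← 0.414155 + 0.52·(-0.969884) = -0.090185
w(2.6) ≈ -0.0902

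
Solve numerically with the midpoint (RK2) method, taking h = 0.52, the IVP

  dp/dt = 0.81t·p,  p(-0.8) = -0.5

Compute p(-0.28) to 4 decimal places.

Midpoint: k1 = f(t_n, p_n); k2 = f(t_n + h/2, p_n + (h/2)·k1); p_{n+1} = p_n + h·k2.
t=-0.800000, p=-0.500000:
  k1 = f(-0.800000, -0.500000) = 0.324000
  k2 = f(-0.540000, -0.415760) = 0.181853
  p ← -0.500000 + 0.52·0.181853 = -0.405436
p(-0.28) ≈ -0.4054

-0.4054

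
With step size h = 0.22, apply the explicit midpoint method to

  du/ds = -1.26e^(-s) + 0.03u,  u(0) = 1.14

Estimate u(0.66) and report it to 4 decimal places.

Midpoint: k1 = f(s_n, u_n); k2 = f(s_n + h/2, u_n + (h/2)·k1); u_{n+1} = u_n + h·k2.
s=0.000000, u=1.140000:
  k1 = f(0.000000, 1.140000) = -1.225800
  k2 = f(0.110000, 1.005162) = -1.098596
  u ← 1.140000 + 0.22·(-1.098596) = 0.898309
s=0.220000, u=0.898309:
  k1 = f(0.220000, 0.898309) = -0.984224
  k2 = f(0.330000, 0.790044) = -0.882143
  u ← 0.898309 + 0.22·(-0.882143) = 0.704237
s=0.440000, u=0.704237:
  k1 = f(0.440000, 0.704237) = -0.790359
  k2 = f(0.550000, 0.617298) = -0.708438
  u ← 0.704237 + 0.22·(-0.708438) = 0.548381
u(0.66) ≈ 0.5484

0.5484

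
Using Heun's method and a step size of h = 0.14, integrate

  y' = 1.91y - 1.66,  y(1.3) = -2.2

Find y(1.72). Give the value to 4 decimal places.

-5.9229

Heun: k1 = f(t_n, y_n); k2 = f(t_n + h, y_n + h·k1); y_{n+1} = y_n + (h/2)·(k1 + k2).
t=1.300000, y=-2.200000:
  k1 = f(1.300000, -2.200000) = -5.862000
  k2 = f(1.440000, -3.020680) = -7.429499
  y ← -2.200000 + (0.14/2)·(-5.862000 + (-7.429499)) = -3.130405
t=1.440000, y=-3.130405:
  k1 = f(1.440000, -3.130405) = -7.639073
  k2 = f(1.580000, -4.199875) = -9.681762
  y ← -3.130405 + (0.14/2)·(-7.639073 + (-9.681762)) = -4.342863
t=1.580000, y=-4.342863:
  k1 = f(1.580000, -4.342863) = -9.954869
  k2 = f(1.720000, -5.736545) = -12.616801
  y ← -4.342863 + (0.14/2)·(-9.954869 + (-12.616801)) = -5.922880
y(1.72) ≈ -5.9229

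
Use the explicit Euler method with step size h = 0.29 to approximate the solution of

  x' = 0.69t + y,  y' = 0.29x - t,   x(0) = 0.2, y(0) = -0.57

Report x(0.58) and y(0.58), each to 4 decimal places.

-0.0677, -0.6344

Euler on (x,y): x_{n+1} = x_n + h·x', y_{n+1} = y_n + h·y'.
0.000000: (0.200000, -0.570000); f=(-0.570000, 0.058000) → (0.034700, -0.553180)
0.290000: (0.034700, -0.553180); f=(-0.353080, -0.279937) → (-0.067693, -0.634362)
(x(0.58), y(0.58)) ≈ (-0.0677, -0.6344)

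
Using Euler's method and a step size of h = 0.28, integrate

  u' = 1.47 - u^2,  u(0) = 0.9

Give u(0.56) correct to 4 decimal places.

Euler: u_{n+1} = u_n + h·f(x_n, u_n).
x=0.000000, u=0.900000: f=0.660000 → u ← 0.900000 + 0.28·0.660000 = 1.084800
x=0.280000, u=1.084800: f=0.293209 → u ← 1.084800 + 0.28·0.293209 = 1.166899
u(0.56) ≈ 1.1669

1.1669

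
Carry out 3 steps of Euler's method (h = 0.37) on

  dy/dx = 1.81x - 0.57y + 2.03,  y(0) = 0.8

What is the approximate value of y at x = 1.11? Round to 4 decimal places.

Euler: y_{n+1} = y_n + h·f(x_n, y_n).
x=0.000000, y=0.800000: f=1.574000 → y ← 0.800000 + 0.37·1.574000 = 1.382380
x=0.370000, y=1.382380: f=1.911743 → y ← 1.382380 + 0.37·1.911743 = 2.089725
x=0.740000, y=2.089725: f=2.178257 → y ← 2.089725 + 0.37·2.178257 = 2.895680
y(1.11) ≈ 2.8957

2.8957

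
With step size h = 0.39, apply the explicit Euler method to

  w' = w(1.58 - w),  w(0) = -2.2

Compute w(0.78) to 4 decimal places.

Euler: w_{n+1} = w_n + h·f(x_n, w_n).
x=0.000000, w=-2.200000: f=-8.316000 → w ← -2.200000 + 0.39·(-8.316000) = -5.443240
x=0.390000, w=-5.443240: f=-38.229181 → w ← -5.443240 + 0.39·(-38.229181) = -20.352621
w(0.78) ≈ -20.3526

-20.3526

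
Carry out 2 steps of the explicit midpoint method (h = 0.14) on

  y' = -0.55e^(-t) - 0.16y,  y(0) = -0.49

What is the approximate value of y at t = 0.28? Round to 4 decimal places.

-0.5996

Midpoint: k1 = f(t_n, y_n); k2 = f(t_n + h/2, y_n + (h/2)·k1); y_{n+1} = y_n + h·k2.
t=0.000000, y=-0.490000:
  k1 = f(0.000000, -0.490000) = -0.471600
  k2 = f(0.070000, -0.523012) = -0.429135
  y ← -0.490000 + 0.14·(-0.429135) = -0.550079
t=0.140000, y=-0.550079:
  k1 = f(0.140000, -0.550079) = -0.390134
  k2 = f(0.210000, -0.577388) = -0.353439
  y ← -0.550079 + 0.14·(-0.353439) = -0.599560
y(0.28) ≈ -0.5996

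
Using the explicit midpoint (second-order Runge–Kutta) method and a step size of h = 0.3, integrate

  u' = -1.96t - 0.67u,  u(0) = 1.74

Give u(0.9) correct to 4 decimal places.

Midpoint: k1 = f(t_n, u_n); k2 = f(t_n + h/2, u_n + (h/2)·k1); u_{n+1} = u_n + h·k2.
t=0.000000, u=1.740000:
  k1 = f(0.000000, 1.740000) = -1.165800
  k2 = f(0.150000, 1.565130) = -1.342637
  u ← 1.740000 + 0.3·(-1.342637) = 1.337209
t=0.300000, u=1.337209:
  k1 = f(0.300000, 1.337209) = -1.483930
  k2 = f(0.450000, 1.114619) = -1.628795
  u ← 1.337209 + 0.3·(-1.628795) = 0.848570
t=0.600000, u=0.848570:
  k1 = f(0.600000, 0.848570) = -1.744542
  k2 = f(0.750000, 0.586889) = -1.863216
  u ← 0.848570 + 0.3·(-1.863216) = 0.289606
u(0.9) ≈ 0.2896

0.2896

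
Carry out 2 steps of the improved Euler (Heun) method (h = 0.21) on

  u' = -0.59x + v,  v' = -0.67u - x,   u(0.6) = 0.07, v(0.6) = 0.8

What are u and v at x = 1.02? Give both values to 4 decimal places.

Heun on (u,v): k1 = f(x_n, state_n); k2 = f(x_n + h, state_n + h·k1); state_{n+1} = state_n + (h/2)·(k1 + k2).
0.600000: (0.070000, 0.800000)
  k1 = (0.446000, -0.646900)
  predictor → (0.163660, 0.664151)
  k2 = (0.186251, -0.919652)
  → (0.136386, 0.635512)
0.810000: (0.136386, 0.635512)
  k1 = (0.157612, -0.901379)
  predictor → (0.169485, 0.446222)
  k2 = (-0.155578, -1.133555)
  → (0.136600, 0.421844)
(u(1.02), v(1.02)) ≈ (0.1366, 0.4218)

0.1366, 0.4218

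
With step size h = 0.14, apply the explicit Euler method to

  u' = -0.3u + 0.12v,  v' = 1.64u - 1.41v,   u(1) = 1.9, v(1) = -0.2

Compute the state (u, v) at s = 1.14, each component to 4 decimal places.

Euler on (u,v): u_{n+1} = u_n + h·u', v_{n+1} = v_n + h·v'.
1.000000: (1.900000, -0.200000); f=(-0.594000, 3.398000) → (1.816840, 0.275720)
(u(1.14), v(1.14)) ≈ (1.8168, 0.2757)

1.8168, 0.2757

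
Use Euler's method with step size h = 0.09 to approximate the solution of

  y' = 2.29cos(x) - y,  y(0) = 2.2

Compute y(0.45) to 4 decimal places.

Euler: y_{n+1} = y_n + h·f(x_n, y_n).
x=0.000000, y=2.200000: f=0.090000 → y ← 2.200000 + 0.09·0.090000 = 2.208100
x=0.090000, y=2.208100: f=0.072632 → y ← 2.208100 + 0.09·0.072632 = 2.214637
x=0.180000, y=2.214637: f=0.038365 → y ← 2.214637 + 0.09·0.038365 = 2.218090
x=0.270000, y=2.218090: f=-0.011054 → y ← 2.218090 + 0.09·(-0.011054) = 2.217095
x=0.360000, y=2.217095: f=-0.073891 → y ← 2.217095 + 0.09·(-0.073891) = 2.210445
y(0.45) ≈ 2.2104

2.2104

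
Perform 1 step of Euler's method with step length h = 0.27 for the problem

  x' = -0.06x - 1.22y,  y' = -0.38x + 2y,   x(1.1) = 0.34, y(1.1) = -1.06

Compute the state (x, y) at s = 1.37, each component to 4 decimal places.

0.6837, -1.6673

Euler on (x,y): x_{n+1} = x_n + h·x', y_{n+1} = y_n + h·y'.
1.100000: (0.340000, -1.060000); f=(1.272800, -2.249200) → (0.683656, -1.667284)
(x(1.37), y(1.37)) ≈ (0.6837, -1.6673)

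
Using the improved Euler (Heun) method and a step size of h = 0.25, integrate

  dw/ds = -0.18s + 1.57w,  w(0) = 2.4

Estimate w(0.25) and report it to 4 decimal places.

3.5212

Heun: k1 = f(s_n, w_n); k2 = f(s_n + h, w_n + h·k1); w_{n+1} = w_n + (h/2)·(k1 + k2).
s=0.000000, w=2.400000:
  k1 = f(0.000000, 2.400000) = 3.768000
  k2 = f(0.250000, 3.342000) = 5.201940
  w ← 2.400000 + (0.25/2)·(3.768000 + 5.201940) = 3.521242
w(0.25) ≈ 3.5212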